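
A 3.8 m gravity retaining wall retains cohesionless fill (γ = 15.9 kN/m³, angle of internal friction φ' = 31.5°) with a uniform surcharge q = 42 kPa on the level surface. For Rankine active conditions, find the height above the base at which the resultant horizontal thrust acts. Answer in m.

K_a = 0.3136.
Triangular part P₁ = ½K_aγH² = 36.00 at H/3 = 1.267 m; rectangular part P₂ = K_a q H = 50.06 at H/2 = 1.900 m.
ȳ = (P₁·1.267 + P₂·1.900)/(P₁+P₂) = 1.635 m.

1.64 m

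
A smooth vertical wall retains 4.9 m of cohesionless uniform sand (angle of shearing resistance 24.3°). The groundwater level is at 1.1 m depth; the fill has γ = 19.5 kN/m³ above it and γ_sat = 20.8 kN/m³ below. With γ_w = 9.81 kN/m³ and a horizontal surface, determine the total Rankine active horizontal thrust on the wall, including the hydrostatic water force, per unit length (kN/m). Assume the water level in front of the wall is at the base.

143 kN/m

K_a = tan²(45° − φ/2) = 0.4169.
γ' = 20.8 − 9.81 = 10.99 kN/m³. Depth below WT = 3.8 m.
σ'_h at WT = K_a γ d_w = 8.943 kPa; at base = 8.943 + K_a γ' × 3.8 = 26.35 kPa.
P₁ (0–1.1 m) = ½×8.943×1.1 = 4.919. P₂ (1.1–4.9 m) = ½(8.943+26.35)×3.8 = 67.06.
P_w = ½ γ_w h₂² = 0.5×9.81×3.8² = 70.83. Total = 4.919+67.06+70.83 = 142.8 kN/m.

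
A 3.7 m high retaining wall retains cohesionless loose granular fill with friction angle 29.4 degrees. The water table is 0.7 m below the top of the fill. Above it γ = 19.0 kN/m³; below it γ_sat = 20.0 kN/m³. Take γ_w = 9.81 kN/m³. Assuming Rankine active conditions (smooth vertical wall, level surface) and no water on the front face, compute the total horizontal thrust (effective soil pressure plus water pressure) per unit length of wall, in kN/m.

K_a = tan²(45° − φ/2) = 0.3415.
γ' = 20.0 − 9.81 = 10.19 kN/m³. Depth below WT = 3.0 m.
σ'_h at WT = K_a γ d_w = 4.542 kPa; at base = 4.542 + K_a γ' × 3.0 = 14.98 kPa.
P₁ (0–0.7 m) = ½×4.542×0.7 = 1.590. P₂ (0.7–3.7 m) = ½(4.542+14.98)×3.0 = 29.28.
P_w = ½ γ_w h₂² = 0.5×9.81×3.0² = 44.14. Total = 1.590+29.28+44.14 = 75.02 kN/m.

75.0 kN/m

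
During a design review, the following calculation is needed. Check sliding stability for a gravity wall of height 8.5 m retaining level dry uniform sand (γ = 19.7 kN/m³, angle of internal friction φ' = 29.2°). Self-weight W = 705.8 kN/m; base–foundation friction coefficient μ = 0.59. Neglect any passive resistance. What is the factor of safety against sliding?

1.70

K_a = tan²(45° − 29.2°/2) = 0.3442.
P_a = ½K_aγH² = 0.5×0.3442×19.7×8.5² = 245.0 kN/m, acting at H/3 = 2.833 m above the base.
FS_sliding = μW / P_a = 0.59×705.8 / 245.0 = 1.700.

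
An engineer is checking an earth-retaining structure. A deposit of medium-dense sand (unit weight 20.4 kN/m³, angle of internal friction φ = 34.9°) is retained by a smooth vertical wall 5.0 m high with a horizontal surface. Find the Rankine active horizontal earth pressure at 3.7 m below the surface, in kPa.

20.5 kPa

K_a = (1 − sin φ)/(1 + sin φ) = 0.2721.
σ_h = K_a γ z = 0.2721 × 20.4 × 3.7 = 20.54 kPa.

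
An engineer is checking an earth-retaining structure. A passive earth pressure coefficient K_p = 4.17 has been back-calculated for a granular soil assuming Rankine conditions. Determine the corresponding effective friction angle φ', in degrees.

K_p = (1+sin φ)/(1−sin φ) ⇒ sin φ = (K_p − 1)/(K_p + 1) = 0.6132.
φ = arcsin(0.6132) = 37.82°.

37.8°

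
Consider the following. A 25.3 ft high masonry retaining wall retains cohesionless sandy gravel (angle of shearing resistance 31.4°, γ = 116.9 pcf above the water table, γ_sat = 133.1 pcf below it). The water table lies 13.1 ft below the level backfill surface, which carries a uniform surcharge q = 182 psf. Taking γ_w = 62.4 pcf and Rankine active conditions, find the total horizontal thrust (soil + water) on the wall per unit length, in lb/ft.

K_a = tan²(45° − φ/2) = 0.3149.
γ' = 133.1 − 62.4 = 70.70 pcf. h₂ = H − d_w = 12.2 ft.
σ'_h: at surface K_a·q = 57.31; at WT K_a(q+γd_w) = 539.6; at base K_a(q+γd_w+γ'h₂) = 811.2 psf.
P₁ = ½(57.31+539.6)×13.1 = 3910; P₂ = ½(539.6+811.2)×12.2 = 8240; P_w = ½γ_w h₂² = 4644.
Total = 3910+8240+4644 = 16790 lb/ft.

16800 lb/ft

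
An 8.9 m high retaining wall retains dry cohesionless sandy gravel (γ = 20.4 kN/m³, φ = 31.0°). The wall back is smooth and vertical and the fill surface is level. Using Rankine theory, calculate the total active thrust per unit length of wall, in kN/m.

K_a = tan²(45° − φ/2) = 0.3201.
P_a = ½ K_a γ H² = 0.5 × 0.3201 × 20.4 × 8.9² = 258.6 kN/m.

259 kN/m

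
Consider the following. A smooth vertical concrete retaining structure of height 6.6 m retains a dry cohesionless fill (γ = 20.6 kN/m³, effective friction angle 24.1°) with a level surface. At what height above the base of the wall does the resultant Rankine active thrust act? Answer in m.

K_a = 0.4201.
The pressure distribution is triangular, so the resultant acts at H/3 above the base = 6.6/3 = 2.200 m.

2.20 m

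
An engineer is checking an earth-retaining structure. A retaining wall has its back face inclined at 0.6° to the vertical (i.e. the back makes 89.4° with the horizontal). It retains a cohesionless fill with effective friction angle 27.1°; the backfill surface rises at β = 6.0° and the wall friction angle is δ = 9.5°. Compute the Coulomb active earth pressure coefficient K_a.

0.378

K_a = sin²(α+φ) / [sin²α · sin(α−δ) · (1 + √{sin(φ+δ)sin(φ−β) / (sin(α−δ)sin(α+β))})²].
With α = 89.4°, φ = 27.1°, δ = 9.5°, β = 6.0°: K_a = 0.3776.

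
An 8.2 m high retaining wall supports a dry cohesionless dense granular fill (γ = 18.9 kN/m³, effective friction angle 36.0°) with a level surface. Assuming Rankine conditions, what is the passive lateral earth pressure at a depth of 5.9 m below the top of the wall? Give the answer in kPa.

430 kPa

K_p = (1 + sin φ)/(1 − sin φ) = 3.852.
σ_h = K_p γ z = 3.852 × 18.9 × 5.9 = 429.5 kPa.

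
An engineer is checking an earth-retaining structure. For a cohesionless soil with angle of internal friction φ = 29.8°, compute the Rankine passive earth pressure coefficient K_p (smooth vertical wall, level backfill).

2.98

K_p = (1 + sin φ)/(1 − sin φ) = tan²(45° + 29.8°/2) = 2.976.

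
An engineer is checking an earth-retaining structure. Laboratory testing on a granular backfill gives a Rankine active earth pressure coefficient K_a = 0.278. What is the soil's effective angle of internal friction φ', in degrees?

34.4°

K_a = tan²(45° − φ/2) ⇒ 45° − φ/2 = arctan(√0.278) = 27.80°.
φ = 2(45° − 27.80°) = 34.40°.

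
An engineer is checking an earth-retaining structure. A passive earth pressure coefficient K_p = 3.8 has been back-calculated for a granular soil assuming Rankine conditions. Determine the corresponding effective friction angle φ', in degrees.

K_p = (1+sin φ)/(1−sin φ) ⇒ sin φ = (K_p − 1)/(K_p + 1) = 0.5833.
φ = arcsin(0.5833) = 35.69°.

35.7°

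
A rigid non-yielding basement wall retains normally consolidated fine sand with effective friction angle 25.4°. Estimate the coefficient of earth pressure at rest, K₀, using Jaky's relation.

K₀ = 1 − sin φ' = 1 − sin 25.4° = 0.5711.

0.571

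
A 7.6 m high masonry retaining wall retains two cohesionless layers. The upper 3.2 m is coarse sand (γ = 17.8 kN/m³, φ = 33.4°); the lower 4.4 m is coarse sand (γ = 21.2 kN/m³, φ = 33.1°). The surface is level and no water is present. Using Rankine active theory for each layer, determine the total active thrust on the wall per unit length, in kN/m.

160 kN/m

K_a1 = tan²(45°−33.4°/2) = 0.2899; K_a2 = tan²(45°−33.1°/2) = 0.2936.
Layer 1: σ at base = K_a1 γ₁ h₁ = 16.51 kPa; P₁ = ½×16.51×3.2 = 26.42.
Layer 2: σ_v at top = γ₁h₁ = 56.96; σ_h top = K_a2×56.96 = 16.72; σ_h base = K_a2×(56.96+21.2×4.4) = 44.11.
P₂ = ½(16.72+44.11)×4.4 = 133.8. Total P_a = 26.42+133.8 = 160.2 kN/m.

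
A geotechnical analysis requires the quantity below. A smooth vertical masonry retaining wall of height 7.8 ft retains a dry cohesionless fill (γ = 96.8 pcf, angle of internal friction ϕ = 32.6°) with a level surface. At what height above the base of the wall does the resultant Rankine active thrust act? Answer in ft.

2.60 ft

K_a = 0.2997.
The pressure distribution is triangular, so the resultant acts at H/3 above the base = 7.8/3 = 2.600 ft.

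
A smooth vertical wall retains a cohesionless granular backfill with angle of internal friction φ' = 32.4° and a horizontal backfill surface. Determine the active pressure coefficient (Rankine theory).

K_a = (1 − sin φ)/(1 + sin φ) = (1 − sin 32.4°)/(1 + sin 32.4°) = 0.3022.

0.302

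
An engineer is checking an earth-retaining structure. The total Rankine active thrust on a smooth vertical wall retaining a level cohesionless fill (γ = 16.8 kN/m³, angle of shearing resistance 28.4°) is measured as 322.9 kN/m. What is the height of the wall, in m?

K_a = 0.3554. P_a = ½ K_a γ H² ⇒ H = √(2P_a/(K_a γ)).
H = √(2×322.9/(0.3554×16.8)) = 10.40 m.

10.4 m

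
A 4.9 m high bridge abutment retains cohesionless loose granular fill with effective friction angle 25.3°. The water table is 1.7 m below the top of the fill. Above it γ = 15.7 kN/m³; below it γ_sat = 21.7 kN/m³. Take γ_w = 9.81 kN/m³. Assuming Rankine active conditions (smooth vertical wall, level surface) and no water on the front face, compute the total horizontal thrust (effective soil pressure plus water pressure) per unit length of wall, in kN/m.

118 kN/m

K_a = tan²(45° − φ/2) = 0.4012.
γ' = 21.7 − 9.81 = 11.89 kN/m³. Depth below WT = 3.2 m.
σ'_h at WT = K_a γ d_w = 10.71 kPa; at base = 10.71 + K_a γ' × 3.2 = 25.97 kPa.
P₁ (0–1.7 m) = ½×10.71×1.7 = 9.102. P₂ (1.7–4.9 m) = ½(10.71+25.97)×3.2 = 58.69.
P_w = ½ γ_w h₂² = 0.5×9.81×3.2² = 50.23. Total = 9.102+58.69+50.23 = 118.0 kN/m.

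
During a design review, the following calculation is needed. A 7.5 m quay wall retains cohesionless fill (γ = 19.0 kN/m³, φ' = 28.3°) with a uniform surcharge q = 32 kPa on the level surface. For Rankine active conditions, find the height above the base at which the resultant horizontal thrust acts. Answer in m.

2.89 m

K_a = 0.3568.
Triangular part P₁ = ½K_aγH² = 190.6 at H/3 = 2.500 m; rectangular part P₂ = K_a q H = 85.63 at H/2 = 3.750 m.
ȳ = (P₁·2.500 + P₂·3.750)/(P₁+P₂) = 2.887 m.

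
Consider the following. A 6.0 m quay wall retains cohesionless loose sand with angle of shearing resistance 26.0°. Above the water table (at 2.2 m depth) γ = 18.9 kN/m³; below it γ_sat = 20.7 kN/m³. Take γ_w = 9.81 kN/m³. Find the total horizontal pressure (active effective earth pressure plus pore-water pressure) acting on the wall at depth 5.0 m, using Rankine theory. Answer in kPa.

55.6 kPa

K_a = (1 − sin φ)/(1 + sin φ) = 0.3905.
γ' = 20.7 − 9.81 = 10.89 kN/m³.
Effective vertical stress at 5.0 m: σ'_v = 18.9×2.2 + 10.89×2.80 = 72.07 kPa.
σ'_h = K_a σ'_v = 0.3905 × 72.07 = 28.14 kPa; u = γ_w × 2.80 = 27.47 kPa.
Total σ_h = 28.14 + 27.47 = 55.61 kPa.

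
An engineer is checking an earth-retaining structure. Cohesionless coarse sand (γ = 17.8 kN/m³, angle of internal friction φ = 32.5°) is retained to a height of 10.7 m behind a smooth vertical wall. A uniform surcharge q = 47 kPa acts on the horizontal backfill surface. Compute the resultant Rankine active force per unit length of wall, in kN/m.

458 kN/m

K_a = tan²(45° − φ/2) = 0.3010.
Soil triangle: ½ K_a γ H² = 0.5×0.3010×17.8×10.7² = 306.7 kN/m.
Surcharge rectangle: K_a q H = 0.3010×47×10.7 = 151.4 kN/m.
Total = 306.7 + 151.4 = 458.1 kN/m.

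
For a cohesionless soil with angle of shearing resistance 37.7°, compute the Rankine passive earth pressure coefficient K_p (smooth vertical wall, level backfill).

4.15

K_p = (1 + sin φ)/(1 − sin φ) = tan²(45° + 37.7°/2) = 4.148.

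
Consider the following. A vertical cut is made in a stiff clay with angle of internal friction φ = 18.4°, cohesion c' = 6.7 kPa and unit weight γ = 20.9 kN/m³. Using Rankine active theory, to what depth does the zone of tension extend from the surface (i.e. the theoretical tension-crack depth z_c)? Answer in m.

K_a = tan²(45° − 18.4°/2) = 0.5202; √K_a = 0.7212.
The active pressure is zero where K_a γ z = 2c√K_a, so z_c = 2c/(γ√K_a) = 2×6.7/(20.9×0.7212) = 0.8890 m.

0.889 m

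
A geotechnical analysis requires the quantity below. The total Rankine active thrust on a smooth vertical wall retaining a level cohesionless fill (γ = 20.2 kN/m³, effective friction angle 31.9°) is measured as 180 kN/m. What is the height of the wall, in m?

K_a = 0.3085. P_a = ½ K_a γ H² ⇒ H = √(2P_a/(K_a γ)).
H = √(2×180/(0.3085×20.2)) = 7.600 m.

7.60 m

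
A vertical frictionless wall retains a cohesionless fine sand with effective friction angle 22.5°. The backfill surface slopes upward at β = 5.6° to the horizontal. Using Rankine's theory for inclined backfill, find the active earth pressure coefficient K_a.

K_a = cos β · (cos β − √(cos²β − cos²φ)) / (cos β + √(cos²β − cos²φ)).
cos β = 0.9952, cos φ = 0.9239, √(cos²β − cos²φ) = 0.3700.
K_a = 0.9952 × (0.9952 − 0.3700)/(0.9952 + 0.3700) = 0.4557.

0.456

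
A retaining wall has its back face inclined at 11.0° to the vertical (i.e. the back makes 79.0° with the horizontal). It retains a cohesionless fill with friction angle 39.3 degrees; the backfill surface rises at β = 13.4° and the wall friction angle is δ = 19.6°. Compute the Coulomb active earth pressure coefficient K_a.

0.339

K_a = sin²(α+φ) / [sin²α · sin(α−δ) · (1 + √{sin(φ+δ)sin(φ−β) / (sin(α−δ)sin(α+β))})²].
With α = 79.0°, φ = 39.3°, δ = 19.6°, β = 13.4°: K_a = 0.3394.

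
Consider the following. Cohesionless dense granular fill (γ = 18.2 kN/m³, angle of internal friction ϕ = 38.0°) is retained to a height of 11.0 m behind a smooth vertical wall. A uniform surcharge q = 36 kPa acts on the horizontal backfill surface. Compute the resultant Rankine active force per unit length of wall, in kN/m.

K_a = tan²(45° − φ/2) = 0.2379.
Soil triangle: ½ K_a γ H² = 0.5×0.2379×18.2×11.0² = 261.9 kN/m.
Surcharge rectangle: K_a q H = 0.2379×36×11.0 = 94.20 kN/m.
Total = 261.9 + 94.20 = 356.1 kN/m.

356 kN/m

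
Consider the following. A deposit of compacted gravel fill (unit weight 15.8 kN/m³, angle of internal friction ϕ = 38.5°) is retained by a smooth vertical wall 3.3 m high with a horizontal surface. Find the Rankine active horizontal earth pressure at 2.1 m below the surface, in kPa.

7.72 kPa

K_a = (1 − sin φ)/(1 + sin φ) = 0.2327.
σ_h = K_a γ z = 0.2327 × 15.8 × 2.1 = 7.719 kPa.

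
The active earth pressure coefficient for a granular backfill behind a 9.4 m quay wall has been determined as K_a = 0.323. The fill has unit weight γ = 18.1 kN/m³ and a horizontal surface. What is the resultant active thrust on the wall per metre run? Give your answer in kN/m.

258 kN/m

P = ½ K_a γ H² = 0.5 × 0.323 × 18.1 × 9.4² = 258.3 kN/m.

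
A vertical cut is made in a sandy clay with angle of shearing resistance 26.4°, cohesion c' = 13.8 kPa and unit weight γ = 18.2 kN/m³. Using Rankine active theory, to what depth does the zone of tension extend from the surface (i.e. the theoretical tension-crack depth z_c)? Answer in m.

2.45 m

K_a = tan²(45° − 26.4°/2) = 0.3844; √K_a = 0.6200.
The active pressure is zero where K_a γ z = 2c√K_a, so z_c = 2c/(γ√K_a) = 2×13.8/(18.2×0.6200) = 2.446 m.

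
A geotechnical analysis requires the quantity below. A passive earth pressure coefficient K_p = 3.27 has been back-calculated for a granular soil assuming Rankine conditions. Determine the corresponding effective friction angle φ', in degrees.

K_p = (1+sin φ)/(1−sin φ) ⇒ sin φ = (K_p − 1)/(K_p + 1) = 0.5316.
φ = arcsin(0.5316) = 32.11°.

32.1°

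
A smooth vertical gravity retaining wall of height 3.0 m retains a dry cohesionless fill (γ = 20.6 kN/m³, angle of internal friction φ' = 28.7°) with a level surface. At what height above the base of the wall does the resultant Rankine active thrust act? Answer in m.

K_a = 0.3511.
The pressure distribution is triangular, so the resultant acts at H/3 above the base = 3.0/3 = 1.000 m.

1.00 m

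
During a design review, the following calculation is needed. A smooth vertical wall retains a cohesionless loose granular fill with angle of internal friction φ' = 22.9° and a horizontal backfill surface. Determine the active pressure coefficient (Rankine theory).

K_a = tan²(45° − φ/2) = tan²(33.55°) = 0.4398.

0.440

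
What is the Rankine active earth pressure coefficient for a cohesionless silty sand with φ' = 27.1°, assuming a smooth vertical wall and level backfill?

K_a = (1 − sin φ)/(1 + sin φ) = (1 − sin 27.1°)/(1 + sin 27.1°) = 0.3741.

0.374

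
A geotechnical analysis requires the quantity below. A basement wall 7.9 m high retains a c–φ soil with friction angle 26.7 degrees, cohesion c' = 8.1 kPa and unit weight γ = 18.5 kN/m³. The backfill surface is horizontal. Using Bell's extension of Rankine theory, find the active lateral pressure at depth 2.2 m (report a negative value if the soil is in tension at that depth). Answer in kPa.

5.48 kPa

K_a = (1 − sin φ)/(1 + sin φ) = 0.3800.
σ_a = K_a γ z − 2c√K_a = 0.3800×18.5×2.2 − 2×8.1×0.6164 = 5.479 kPa.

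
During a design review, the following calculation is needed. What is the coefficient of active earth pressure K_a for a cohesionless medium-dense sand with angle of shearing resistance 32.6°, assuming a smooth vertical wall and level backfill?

K_a = tan²(45° − φ/2) = tan²(28.70°) = 0.2997.

0.300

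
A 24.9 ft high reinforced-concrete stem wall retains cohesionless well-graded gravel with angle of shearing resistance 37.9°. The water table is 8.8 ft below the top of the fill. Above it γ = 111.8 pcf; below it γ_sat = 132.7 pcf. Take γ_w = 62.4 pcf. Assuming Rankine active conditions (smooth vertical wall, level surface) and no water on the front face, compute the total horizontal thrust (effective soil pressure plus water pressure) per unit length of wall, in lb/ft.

K_a = tan²(45° − φ/2) = 0.2389.
γ' = 132.7 − 62.4 = 70.30 pcf. Depth below WT = 16.1 ft.
σ'_h at WT = K_a γ d_w = 235.1 psf; at base = 235.1 + K_a γ' × 16.1 = 505.5 psf.
P₁ (0–8.8 ft) = ½×235.1×8.8 = 1034. P₂ (8.8–24.9 ft) = ½(235.1+505.5)×16.1 = 5962.
P_w = ½ γ_w h₂² = 0.5×62.4×16.1² = 8087. Total = 1034+5962+8087 = 15080 lb/ft.

15100 lb/ft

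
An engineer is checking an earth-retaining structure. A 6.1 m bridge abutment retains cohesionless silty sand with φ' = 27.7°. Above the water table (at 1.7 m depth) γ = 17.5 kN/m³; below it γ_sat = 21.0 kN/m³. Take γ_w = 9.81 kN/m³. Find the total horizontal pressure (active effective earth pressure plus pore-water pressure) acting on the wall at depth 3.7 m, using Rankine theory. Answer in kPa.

K_a = (1 − sin φ)/(1 + sin φ) = 0.3653.
γ' = 21.0 − 9.81 = 11.19 kN/m³.
Effective vertical stress at 3.7 m: σ'_v = 17.5×1.7 + 11.19×2.00 = 52.13 kPa.
σ'_h = K_a σ'_v = 0.3653 × 52.13 = 19.04 kPa; u = γ_w × 2.00 = 19.62 kPa.
Total σ_h = 19.04 + 19.62 = 38.66 kPa.

38.7 kPa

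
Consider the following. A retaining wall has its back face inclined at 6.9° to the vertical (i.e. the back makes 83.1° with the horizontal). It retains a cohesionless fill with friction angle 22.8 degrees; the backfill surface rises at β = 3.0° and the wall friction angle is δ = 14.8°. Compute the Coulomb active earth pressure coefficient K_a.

0.466

K_a = sin²(α+φ) / [sin²α · sin(α−δ) · (1 + √{sin(φ+δ)sin(φ−β) / (sin(α−δ)sin(α+β))})²].
With α = 83.1°, φ = 22.8°, δ = 14.8°, β = 3.0°: K_a = 0.4660.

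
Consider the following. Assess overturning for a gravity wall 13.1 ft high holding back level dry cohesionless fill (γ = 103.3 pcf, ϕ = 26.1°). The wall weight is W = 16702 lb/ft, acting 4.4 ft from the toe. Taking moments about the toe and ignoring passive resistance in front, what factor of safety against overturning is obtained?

K_a = tan²(45° − 26.1°/2) = 0.3889.
P_a = ½K_aγH² = 0.5×0.3889×103.3×13.1² = 3447 lb/ft, acting at H/3 = 4.367 ft above the base.
Overturning moment M_o = P_a × H/3 = 3447 × 4.367 = 15050.
Resisting moment M_r = W × 4.4 = 16702 × 4.4 = 73490.
FS_overturning = M_r/M_o = 73490/15050 = 4.882.

4.88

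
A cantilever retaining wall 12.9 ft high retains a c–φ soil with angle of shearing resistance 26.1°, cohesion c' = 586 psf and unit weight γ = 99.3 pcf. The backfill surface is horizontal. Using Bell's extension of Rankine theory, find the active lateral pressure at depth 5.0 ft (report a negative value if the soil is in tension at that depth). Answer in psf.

K_a = (1 − sin φ)/(1 + sin φ) = 0.3889.
σ_a = K_a γ z − 2c√K_a = 0.3889×99.3×5.0 − 2×586×0.6237 = -537.8 psf.

-538 psf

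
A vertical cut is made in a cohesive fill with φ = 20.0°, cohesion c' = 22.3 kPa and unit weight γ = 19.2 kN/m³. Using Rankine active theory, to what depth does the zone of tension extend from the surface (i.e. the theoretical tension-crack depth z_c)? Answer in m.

3.32 m

K_a = tan²(45° − 20.0°/2) = 0.4903; √K_a = 0.7002.
The active pressure is zero where K_a γ z = 2c√K_a, so z_c = 2c/(γ√K_a) = 2×22.3/(19.2×0.7002) = 3.317 m.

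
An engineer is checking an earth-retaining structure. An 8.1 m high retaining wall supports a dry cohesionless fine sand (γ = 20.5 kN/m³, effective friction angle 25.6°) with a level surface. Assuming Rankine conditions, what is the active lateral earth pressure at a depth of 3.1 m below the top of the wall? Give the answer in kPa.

25.2 kPa

K_a = (1 − sin φ)/(1 + sin φ) = 0.3966.
σ_h = K_a γ z = 0.3966 × 20.5 × 3.1 = 25.20 kPa.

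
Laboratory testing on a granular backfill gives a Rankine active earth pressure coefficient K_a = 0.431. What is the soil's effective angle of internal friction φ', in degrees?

23.4°

K_a = tan²(45° − φ/2) ⇒ 45° − φ/2 = arctan(√0.431) = 33.29°.
φ = 2(45° − 33.29°) = 23.43°.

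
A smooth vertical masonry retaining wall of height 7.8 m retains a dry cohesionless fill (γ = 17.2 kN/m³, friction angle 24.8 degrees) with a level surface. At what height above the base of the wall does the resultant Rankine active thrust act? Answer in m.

2.60 m

K_a = 0.4090.
The pressure distribution is triangular, so the resultant acts at H/3 above the base = 7.8/3 = 2.600 m.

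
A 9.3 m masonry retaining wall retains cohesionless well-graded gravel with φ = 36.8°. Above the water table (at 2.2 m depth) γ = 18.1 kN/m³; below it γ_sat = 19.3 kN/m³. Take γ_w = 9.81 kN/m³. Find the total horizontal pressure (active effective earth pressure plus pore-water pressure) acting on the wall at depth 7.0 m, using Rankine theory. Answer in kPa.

68.5 kPa

K_a = (1 − sin φ)/(1 + sin φ) = 0.2508.
γ' = 19.3 − 9.81 = 9.490 kN/m³.
Effective vertical stress at 7.0 m: σ'_v = 18.1×2.2 + 9.490×4.80 = 85.37 kPa.
σ'_h = K_a σ'_v = 0.2508 × 85.37 = 21.41 kPa; u = γ_w × 4.80 = 47.09 kPa.
Total σ_h = 21.41 + 47.09 = 68.50 kPa.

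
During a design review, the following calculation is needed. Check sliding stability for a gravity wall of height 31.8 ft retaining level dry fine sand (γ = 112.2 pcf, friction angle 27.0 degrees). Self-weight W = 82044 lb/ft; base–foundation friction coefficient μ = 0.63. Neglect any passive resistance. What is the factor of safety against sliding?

2.43

K_a = tan²(45° − 27.0°/2) = 0.3755.
P_a = ½K_aγH² = 0.5×0.3755×112.2×31.8² = 21300 lb/ft, acting at H/3 = 10.60 ft above the base.
FS_sliding = μW / P_a = 0.63×82044 / 21300 = 2.426.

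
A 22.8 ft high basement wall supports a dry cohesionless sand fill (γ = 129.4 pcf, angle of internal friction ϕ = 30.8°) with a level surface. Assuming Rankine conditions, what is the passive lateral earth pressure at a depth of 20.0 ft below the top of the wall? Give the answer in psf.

K_p = (1 + sin φ)/(1 − sin φ) = 3.099.
σ_h = K_p γ z = 3.099 × 129.4 × 20.0 = 8019 psf.

8020 psf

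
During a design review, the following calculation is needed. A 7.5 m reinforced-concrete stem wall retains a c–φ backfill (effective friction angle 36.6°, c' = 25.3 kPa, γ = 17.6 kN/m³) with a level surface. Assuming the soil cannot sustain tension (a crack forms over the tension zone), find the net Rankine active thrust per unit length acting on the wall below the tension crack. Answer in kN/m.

7.08 kN/m

K_a = 0.2530; √K_a = 0.5029.
Tension-crack depth z_c = 2c/(γ√K_a) = 2×25.3/(17.6×0.5029) = 5.716 m.
σ_a at base = K_a γ H − 2c√K_a = 0.2530×17.6×7.5 − 2×25.3×0.5029 = 7.941 kPa.
P_a = ½ × 7.941 × (H − z_c) = 0.5×7.941×1.784 = 7.082 kN/m.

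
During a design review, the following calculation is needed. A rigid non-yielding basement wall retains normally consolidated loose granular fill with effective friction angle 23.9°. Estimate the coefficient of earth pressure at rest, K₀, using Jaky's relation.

K₀ = 1 − sin φ' = 1 − sin 23.9° = 0.5949.

0.595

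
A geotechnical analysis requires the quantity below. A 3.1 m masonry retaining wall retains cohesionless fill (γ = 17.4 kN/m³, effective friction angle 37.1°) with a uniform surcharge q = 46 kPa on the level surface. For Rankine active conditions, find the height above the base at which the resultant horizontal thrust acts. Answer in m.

1.36 m

K_a = 0.2475.
Triangular part P₁ = ½K_aγH² = 20.69 at H/3 = 1.033 m; rectangular part P₂ = K_a q H = 35.29 at H/2 = 1.550 m.
ȳ = (P₁·1.033 + P₂·1.550)/(P₁+P₂) = 1.359 m.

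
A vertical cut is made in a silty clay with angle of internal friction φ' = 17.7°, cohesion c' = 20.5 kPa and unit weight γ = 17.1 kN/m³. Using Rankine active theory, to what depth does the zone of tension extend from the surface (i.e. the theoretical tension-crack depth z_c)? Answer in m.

3.28 m

K_a = tan²(45° − 17.7°/2) = 0.5337; √K_a = 0.7306.
The active pressure is zero where K_a γ z = 2c√K_a, so z_c = 2c/(γ√K_a) = 2×20.5/(17.1×0.7306) = 3.282 m.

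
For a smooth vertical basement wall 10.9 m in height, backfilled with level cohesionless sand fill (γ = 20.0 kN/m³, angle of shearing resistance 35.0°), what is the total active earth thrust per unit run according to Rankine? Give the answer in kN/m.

322 kN/m

K_a = tan²(45° − φ/2) = 0.2710.
P_a = ½ K_a γ H² = 0.5 × 0.2710 × 20.0 × 10.9² = 322.0 kN/m.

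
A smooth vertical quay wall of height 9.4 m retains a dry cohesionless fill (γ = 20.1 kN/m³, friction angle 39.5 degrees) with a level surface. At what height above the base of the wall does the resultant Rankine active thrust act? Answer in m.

K_a = 0.2224.
The pressure distribution is triangular, so the resultant acts at H/3 above the base = 9.4/3 = 3.133 m.

3.13 m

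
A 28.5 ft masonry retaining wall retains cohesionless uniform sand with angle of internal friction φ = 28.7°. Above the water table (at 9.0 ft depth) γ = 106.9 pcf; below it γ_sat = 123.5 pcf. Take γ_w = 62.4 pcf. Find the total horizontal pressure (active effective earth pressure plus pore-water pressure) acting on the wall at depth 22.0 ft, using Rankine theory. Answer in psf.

K_a = (1 − sin φ)/(1 + sin φ) = 0.3511.
γ' = 123.5 − 62.4 = 61.10 pcf.
Effective vertical stress at 22.0 ft: σ'_v = 106.9×9.0 + 61.10×13.0 = 1756 psf.
σ'_h = K_a σ'_v = 0.3511 × 1756 = 616.8 psf; u = γ_w × 13.0 = 811.2 psf.
Total σ_h = 616.8 + 811.2 = 1428 psf.

1430 psf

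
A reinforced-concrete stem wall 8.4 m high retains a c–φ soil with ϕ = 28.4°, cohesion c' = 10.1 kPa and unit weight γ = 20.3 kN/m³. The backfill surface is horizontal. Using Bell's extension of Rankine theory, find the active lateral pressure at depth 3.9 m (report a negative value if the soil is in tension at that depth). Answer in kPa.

K_a = (1 − sin φ)/(1 + sin φ) = 0.3554.
σ_a = K_a γ z − 2c√K_a = 0.3554×20.3×3.9 − 2×10.1×0.5961 = 16.09 kPa.

16.1 kPa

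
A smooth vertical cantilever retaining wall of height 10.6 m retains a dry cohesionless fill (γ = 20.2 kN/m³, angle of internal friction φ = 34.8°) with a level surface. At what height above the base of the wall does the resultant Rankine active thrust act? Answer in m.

K_a = 0.2733.
The pressure distribution is triangular, so the resultant acts at H/3 above the base = 10.6/3 = 3.533 m.

3.53 m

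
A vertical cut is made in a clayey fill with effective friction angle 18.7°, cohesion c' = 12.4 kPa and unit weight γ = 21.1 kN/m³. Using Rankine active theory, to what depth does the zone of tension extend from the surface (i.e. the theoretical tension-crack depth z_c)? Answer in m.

K_a = tan²(45° − 18.7°/2) = 0.5144; √K_a = 0.7173.
The active pressure is zero where K_a γ z = 2c√K_a, so z_c = 2c/(γ√K_a) = 2×12.4/(21.1×0.7173) = 1.639 m.

1.64 m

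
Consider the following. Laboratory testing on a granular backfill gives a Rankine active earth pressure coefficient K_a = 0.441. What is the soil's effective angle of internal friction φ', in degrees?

22.8°

K_a = tan²(45° − φ/2) ⇒ 45° − φ/2 = arctan(√0.441) = 33.59°.
φ = 2(45° − 33.59°) = 22.83°.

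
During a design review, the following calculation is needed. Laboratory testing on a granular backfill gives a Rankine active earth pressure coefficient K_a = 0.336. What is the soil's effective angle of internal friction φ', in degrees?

29.8°

K_a = tan²(45° − φ/2) ⇒ 45° − φ/2 = arctan(√0.336) = 30.10°.
φ = 2(45° − 30.10°) = 29.80°.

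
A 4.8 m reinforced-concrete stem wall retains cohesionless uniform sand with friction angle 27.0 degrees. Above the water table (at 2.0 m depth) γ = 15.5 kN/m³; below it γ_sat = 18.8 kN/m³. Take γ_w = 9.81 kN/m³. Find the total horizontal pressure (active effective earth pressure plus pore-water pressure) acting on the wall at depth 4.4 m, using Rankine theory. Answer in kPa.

43.3 kPa

K_a = (1 − sin φ)/(1 + sin φ) = 0.3755.
γ' = 18.8 − 9.81 = 8.990 kN/m³.
Effective vertical stress at 4.4 m: σ'_v = 15.5×2.0 + 8.990×2.40 = 52.58 kPa.
σ'_h = K_a σ'_v = 0.3755 × 52.58 = 19.74 kPa; u = γ_w × 2.40 = 23.54 kPa.
Total σ_h = 19.74 + 23.54 = 43.29 kPa.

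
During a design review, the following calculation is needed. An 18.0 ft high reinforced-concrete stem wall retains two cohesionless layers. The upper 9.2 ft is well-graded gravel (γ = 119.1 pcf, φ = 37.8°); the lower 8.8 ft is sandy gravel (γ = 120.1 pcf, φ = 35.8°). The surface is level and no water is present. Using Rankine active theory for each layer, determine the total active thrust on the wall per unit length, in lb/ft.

4950 lb/ft

K_a1 = tan²(45°−37.8°/2) = 0.2400; K_a2 = tan²(45°−35.8°/2) = 0.2619.
Layer 1: σ at base = K_a1 γ₁ h₁ = 263.0 psf; P₁ = ½×263.0×9.2 = 1210.
Layer 2: σ_v at top = γ₁h₁ = 1096; σ_h top = K_a2×1096 = 286.9; σ_h base = K_a2×(1096+120.1×8.8) = 563.7.
P₂ = ½(286.9+563.7)×8.8 = 3743. Total P_a = 1210+3743 = 4952 lb/ft.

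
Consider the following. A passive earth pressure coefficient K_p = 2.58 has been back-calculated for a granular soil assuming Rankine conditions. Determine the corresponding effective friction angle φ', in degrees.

26.2°

K_p = (1+sin φ)/(1−sin φ) ⇒ sin φ = (K_p − 1)/(K_p + 1) = 0.4413.
φ = arcsin(0.4413) = 26.19°.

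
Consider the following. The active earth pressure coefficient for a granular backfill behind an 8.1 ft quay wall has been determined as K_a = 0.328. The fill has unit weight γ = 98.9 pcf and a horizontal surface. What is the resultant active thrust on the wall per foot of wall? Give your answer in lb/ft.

1060 lb/ft

P = ½ K_a γ H² = 0.5 × 0.328 × 98.9 × 8.1² = 1064 lb/ft.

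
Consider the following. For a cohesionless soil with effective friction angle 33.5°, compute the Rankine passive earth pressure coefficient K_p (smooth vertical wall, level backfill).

3.46

K_p = (1 + sin φ)/(1 − sin φ) = tan²(45° + 33.5°/2) = 3.464.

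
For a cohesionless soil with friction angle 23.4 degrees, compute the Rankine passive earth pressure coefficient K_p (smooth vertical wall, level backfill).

K_p = (1 + sin φ)/(1 − sin φ) = tan²(45° + 23.4°/2) = 2.318.

2.32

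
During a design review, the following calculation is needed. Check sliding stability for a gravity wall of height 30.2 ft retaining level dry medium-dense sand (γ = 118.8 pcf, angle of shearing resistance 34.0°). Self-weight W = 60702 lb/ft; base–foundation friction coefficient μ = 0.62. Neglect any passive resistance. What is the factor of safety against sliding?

K_a = tan²(45° − 34.0°/2) = 0.2827.
P_a = ½K_aγH² = 0.5×0.2827×118.8×30.2² = 15320 lb/ft, acting at H/3 = 10.07 ft above the base.
FS_sliding = μW / P_a = 0.62×60702 / 15320 = 2.457.

2.46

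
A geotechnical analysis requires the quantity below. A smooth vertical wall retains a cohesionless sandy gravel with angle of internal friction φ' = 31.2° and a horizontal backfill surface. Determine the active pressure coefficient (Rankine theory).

K_a = tan²(45° − φ/2) = tan²(29.40°) = 0.3175.

0.317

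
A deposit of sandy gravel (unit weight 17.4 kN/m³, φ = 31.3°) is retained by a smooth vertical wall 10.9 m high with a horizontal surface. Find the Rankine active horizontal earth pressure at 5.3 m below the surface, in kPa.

K_a = (1 − sin φ)/(1 + sin φ) = 0.3162.
σ_h = K_a γ z = 0.3162 × 17.4 × 5.3 = 29.16 kPa.

29.2 kPa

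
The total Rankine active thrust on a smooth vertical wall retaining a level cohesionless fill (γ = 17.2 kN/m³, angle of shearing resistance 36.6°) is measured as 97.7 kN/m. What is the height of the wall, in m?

K_a = 0.2530. P_a = ½ K_a γ H² ⇒ H = √(2P_a/(K_a γ)).
H = √(2×97.7/(0.2530×17.2)) = 6.702 m.

6.70 m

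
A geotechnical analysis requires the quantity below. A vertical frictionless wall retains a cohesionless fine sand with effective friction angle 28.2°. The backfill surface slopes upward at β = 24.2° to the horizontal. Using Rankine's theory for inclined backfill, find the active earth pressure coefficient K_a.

K_a = cos β · (cos β − √(cos²β − cos²φ)) / (cos β + √(cos²β − cos²φ)).
cos β = 0.9121, cos φ = 0.8813, √(cos²β − cos²φ) = 0.2351.
K_a = 0.9121 × (0.9121 − 0.2351)/(0.9121 + 0.2351) = 0.5383.

0.538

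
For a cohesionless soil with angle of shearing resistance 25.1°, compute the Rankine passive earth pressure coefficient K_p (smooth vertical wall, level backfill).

K_p = (1 + sin φ)/(1 − sin φ) = tan²(45° + 25.1°/2) = 2.473.

2.47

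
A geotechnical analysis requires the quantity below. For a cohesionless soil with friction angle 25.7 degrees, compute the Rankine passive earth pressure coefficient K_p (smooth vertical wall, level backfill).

K_p = (1 + sin φ)/(1 − sin φ) = tan²(45° + 25.7°/2) = 2.531.

2.53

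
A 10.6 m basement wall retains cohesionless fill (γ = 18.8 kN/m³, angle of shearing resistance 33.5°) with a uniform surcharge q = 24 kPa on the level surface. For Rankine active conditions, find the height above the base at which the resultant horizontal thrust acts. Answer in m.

K_a = 0.2887.
Triangular part P₁ = ½K_aγH² = 304.9 at H/3 = 3.533 m; rectangular part P₂ = K_a q H = 73.45 at H/2 = 5.300 m.
ȳ = (P₁·3.533 + P₂·5.300)/(P₁+P₂) = 3.876 m.

3.88 m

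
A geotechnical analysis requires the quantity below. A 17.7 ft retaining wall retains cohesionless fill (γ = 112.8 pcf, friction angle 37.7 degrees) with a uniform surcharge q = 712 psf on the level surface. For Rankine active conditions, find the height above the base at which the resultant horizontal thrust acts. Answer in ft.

K_a = 0.2411.
Triangular part P₁ = ½K_aγH² = 4259 at H/3 = 5.900 ft; rectangular part P₂ = K_a q H = 3038 at H/2 = 8.850 ft.
ȳ = (P₁·5.900 + P₂·8.850)/(P₁+P₂) = 7.128 ft.

7.13 ft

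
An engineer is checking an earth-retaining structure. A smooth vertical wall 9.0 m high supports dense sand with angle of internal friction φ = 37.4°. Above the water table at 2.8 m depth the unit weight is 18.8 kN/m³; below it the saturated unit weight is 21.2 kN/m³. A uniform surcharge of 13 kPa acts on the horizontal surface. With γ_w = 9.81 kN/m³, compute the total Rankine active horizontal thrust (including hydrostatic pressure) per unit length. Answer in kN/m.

K_a = tan²(45° − φ/2) = 0.2443.
γ' = 21.2 − 9.81 = 11.39 kN/m³. h₂ = H − d_w = 6.2 m.
σ'_h: at surface K_a·q = 3.175; at WT K_a(q+γd_w) = 16.03; at base K_a(q+γd_w+γ'h₂) = 33.28 kPa.
P₁ = ½(3.175+16.03)×2.8 = 26.89; P₂ = ½(16.03+33.28)×6.2 = 152.9; P_w = ½γ_w h₂² = 188.5.
Total = 26.89+152.9+188.5 = 368.3 kN/m.

368 kN/m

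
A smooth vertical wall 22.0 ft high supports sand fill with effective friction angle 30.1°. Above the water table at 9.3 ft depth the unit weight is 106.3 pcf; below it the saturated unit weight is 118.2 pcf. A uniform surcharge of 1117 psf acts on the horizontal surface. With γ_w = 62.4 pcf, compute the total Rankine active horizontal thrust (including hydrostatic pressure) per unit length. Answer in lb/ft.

K_a = tan²(45° − φ/2) = 0.3320.
γ' = 118.2 − 62.4 = 55.80 pcf. h₂ = H − d_w = 12.7 ft.
σ'_h: at surface K_a·q = 370.8; at WT K_a(q+γd_w) = 699.0; at base K_a(q+γd_w+γ'h₂) = 934.3 psf.
P₁ = ½(370.8+699.0)×9.3 = 4975; P₂ = ½(699.0+934.3)×12.7 = 10370; P_w = ½γ_w h₂² = 5032.
Total = 4975+10370+5032 = 20380 lb/ft.

20400 lb/ft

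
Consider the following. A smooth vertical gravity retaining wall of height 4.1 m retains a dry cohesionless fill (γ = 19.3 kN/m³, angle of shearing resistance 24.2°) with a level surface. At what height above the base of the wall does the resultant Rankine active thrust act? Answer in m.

1.37 m

K_a = 0.4185.
The pressure distribution is triangular, so the resultant acts at H/3 above the base = 4.1/3 = 1.367 m.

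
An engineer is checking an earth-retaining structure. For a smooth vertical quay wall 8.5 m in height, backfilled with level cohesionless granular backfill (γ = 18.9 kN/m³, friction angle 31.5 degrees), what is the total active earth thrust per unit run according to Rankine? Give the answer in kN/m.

K_a = tan²(45° − φ/2) = 0.3136.
P_a = ½ K_a γ H² = 0.5 × 0.3136 × 18.9 × 8.5² = 214.1 kN/m.

214 kN/m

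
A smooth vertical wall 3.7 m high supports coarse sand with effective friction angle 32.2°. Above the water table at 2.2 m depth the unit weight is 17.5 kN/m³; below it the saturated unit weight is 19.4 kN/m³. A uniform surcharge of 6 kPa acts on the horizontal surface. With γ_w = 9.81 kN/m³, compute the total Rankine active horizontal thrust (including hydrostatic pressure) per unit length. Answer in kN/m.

51.6 kN/m

K_a = tan²(45° − φ/2) = 0.3047.
γ' = 19.4 − 9.81 = 9.590 kN/m³. h₂ = H − d_w = 1.5 m.
σ'_h: at surface K_a·q = 1.828; at WT K_a(q+γd_w) = 13.56; at base K_a(q+γd_w+γ'h₂) = 17.94 kPa.
P₁ = ½(1.828+13.56)×2.2 = 16.93; P₂ = ½(13.56+17.94)×1.5 = 23.63; P_w = ½γ_w h₂² = 11.04.
Total = 16.93+23.63+11.04 = 51.59 kN/m.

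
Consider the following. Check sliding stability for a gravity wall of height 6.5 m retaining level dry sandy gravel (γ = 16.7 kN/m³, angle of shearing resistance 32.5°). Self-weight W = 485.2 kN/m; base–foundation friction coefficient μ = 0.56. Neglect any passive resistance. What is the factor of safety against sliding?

K_a = tan²(45° − 32.5°/2) = 0.3010.
P_a = ½K_aγH² = 0.5×0.3010×16.7×6.5² = 106.2 kN/m, acting at H/3 = 2.167 m above the base.
FS_sliding = μW / P_a = 0.56×485.2 / 106.2 = 2.559.

2.56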